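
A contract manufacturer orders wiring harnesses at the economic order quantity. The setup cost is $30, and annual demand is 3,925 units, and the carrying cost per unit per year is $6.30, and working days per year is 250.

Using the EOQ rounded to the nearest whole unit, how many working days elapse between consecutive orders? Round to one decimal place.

12.3 days

Optimal lot size Q* = (2 × 3,925 × $30 / $6.3)^½ ≈ 193.34 → Q = 193 units
T = Q/D × 250 days = 193/3,925 × 250 = 12.293 days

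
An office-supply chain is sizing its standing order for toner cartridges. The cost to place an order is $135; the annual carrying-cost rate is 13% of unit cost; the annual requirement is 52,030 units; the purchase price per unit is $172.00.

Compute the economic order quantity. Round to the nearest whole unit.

Carrying cost H = $172 × 13% = $22.3600/unit/yr
EOQ = √(2DS/H) = √(2 × 52,030 × 135 / 22.36)
    = √(628,269.23) ≈ 792.63

793 units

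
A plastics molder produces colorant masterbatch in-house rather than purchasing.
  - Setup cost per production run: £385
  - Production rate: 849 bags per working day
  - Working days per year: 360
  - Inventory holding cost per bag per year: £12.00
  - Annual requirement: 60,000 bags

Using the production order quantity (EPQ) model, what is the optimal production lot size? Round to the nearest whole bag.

Daily demand d = 60,000/360 = 166.667; p = 849; 1 − d/p = 0.80369
EPQ = √(2DS / (H(1 − d/p)))
    = √(2 × 60,000 × 385 / (12 × 0.80369)) ≈ 2,188.70

2,189 bags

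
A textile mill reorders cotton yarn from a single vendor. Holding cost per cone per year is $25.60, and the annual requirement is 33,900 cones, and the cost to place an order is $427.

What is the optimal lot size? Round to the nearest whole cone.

Q* = √(2·D·S / H) = √(2·33,900·427 / 25.6) = √1,130,882.8 ≈ 1,063.43

1,063 cones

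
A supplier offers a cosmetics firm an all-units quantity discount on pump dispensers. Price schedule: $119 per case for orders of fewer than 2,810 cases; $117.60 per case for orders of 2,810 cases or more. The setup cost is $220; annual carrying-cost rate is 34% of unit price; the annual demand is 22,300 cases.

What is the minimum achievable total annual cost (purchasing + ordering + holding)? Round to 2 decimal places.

$2,673,624.70

H₁ = 34%×$119 = $40.4600;  H₂ = 34%×$117.60 = $39.9840
EOQ₁ = √(2×22,300×220/40.4600) = 492.45  (< 2,810, feasible at tier 1)
EOQ₂ = √(2×22,300×220/39.9840) = 495.38  (< 2,810 → use Q = 2,810 at tier-2 price)
TC(tier 1 (EOQ₁), Q≈492.5) = $2,673,624.70
TC(tier 2, Q≈2,810.0) = $2,680,403.43
Minimum at tier 1 (EOQ₁): $2,673,624.70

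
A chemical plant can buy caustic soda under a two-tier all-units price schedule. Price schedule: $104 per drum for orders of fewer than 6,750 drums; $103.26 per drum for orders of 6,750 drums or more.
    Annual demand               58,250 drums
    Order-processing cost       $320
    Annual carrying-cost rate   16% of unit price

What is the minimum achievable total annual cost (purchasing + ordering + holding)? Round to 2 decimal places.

H₁ = 16%×$104 = $16.6400;  H₂ = 16%×$103.26 = $16.5216
EOQ₁ = √(2×58,250×320/16.6400) = 1,496.79  (< 6,750, feasible at tier 1)
EOQ₂ = √(2×58,250×320/16.5216) = 1,502.15  (< 6,750 → use Q = 6,750 at tier-2 price)
TC(tier 1 (EOQ₁), Q≈1,496.8) = $6,082,906.61
TC(tier 2, Q≈6,750.0) = $6,073,416.88
Minimum at tier 2: $6,073,416.88

$6,073,416.88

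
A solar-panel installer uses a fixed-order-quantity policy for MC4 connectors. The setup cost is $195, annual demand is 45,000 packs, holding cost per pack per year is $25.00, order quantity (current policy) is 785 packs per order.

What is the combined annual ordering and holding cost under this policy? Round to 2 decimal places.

Ordering: D/Q × S = 45,000/785 × $195 = $11,178.34
Holding:  Q/2 × H = 785/2 × $25 = $9,812.50
Total = $11,178.34 + $9,812.50 = $20,990.84

$20,990.84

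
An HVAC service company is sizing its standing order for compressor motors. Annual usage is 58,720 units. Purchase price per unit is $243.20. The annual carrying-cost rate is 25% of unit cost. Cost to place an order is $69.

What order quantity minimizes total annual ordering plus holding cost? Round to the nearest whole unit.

Holding cost per unit per year: H = 25% × $243.2 = $60.8000
Q* = √(2·D·S / H) = √(2·58,720·69 / 60.8) = √133,278.9 ≈ 365.07

365 units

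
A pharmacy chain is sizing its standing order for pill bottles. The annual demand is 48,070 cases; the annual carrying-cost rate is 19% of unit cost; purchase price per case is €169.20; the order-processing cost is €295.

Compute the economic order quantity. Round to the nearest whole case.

Carrying cost H = €169.2 × 19% = €32.1480/case/yr
Optimal lot size Q* = (2 × 48,070 × €295 / €32.148)^½ ≈ 939.26

939 cases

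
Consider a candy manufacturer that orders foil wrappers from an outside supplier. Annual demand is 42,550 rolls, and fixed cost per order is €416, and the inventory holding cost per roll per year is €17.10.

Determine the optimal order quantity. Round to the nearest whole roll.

2DS/H = 2·42,550·416/17.1 = 2,070,269.01
EOQ = √2,070,269.01 ≈ 1,438.84

1,439 rolls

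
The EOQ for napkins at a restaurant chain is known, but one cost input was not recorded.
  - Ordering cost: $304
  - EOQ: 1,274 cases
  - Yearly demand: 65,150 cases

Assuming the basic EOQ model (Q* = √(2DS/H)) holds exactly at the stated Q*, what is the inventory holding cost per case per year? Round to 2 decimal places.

EOQ relation: Q² = 2DS/H, so rearrange for the unknown.
H = 2DS / Q² = 2 × 65,150 × 304 / 1,274² = 24.4050

$24.41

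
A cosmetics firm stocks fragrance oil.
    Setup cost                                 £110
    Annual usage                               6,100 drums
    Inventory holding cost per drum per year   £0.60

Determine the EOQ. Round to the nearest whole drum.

EOQ = √(2DS/H) = √(2 × 6,100 × 110 / 0.6)
    = √(2,236,666.67) ≈ 1,495.55

1,496 drums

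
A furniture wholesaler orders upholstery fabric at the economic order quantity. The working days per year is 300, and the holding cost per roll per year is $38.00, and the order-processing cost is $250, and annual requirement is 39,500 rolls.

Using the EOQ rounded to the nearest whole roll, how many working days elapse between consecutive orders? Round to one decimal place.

5.5 days

Optimal lot size Q* = (2 × 39,500 × $250 / $38)^½ ≈ 720.93 → Q = 721 rolls
Days between orders = 300 / (D/Q) = 300 / 54.785 ≈ 5.476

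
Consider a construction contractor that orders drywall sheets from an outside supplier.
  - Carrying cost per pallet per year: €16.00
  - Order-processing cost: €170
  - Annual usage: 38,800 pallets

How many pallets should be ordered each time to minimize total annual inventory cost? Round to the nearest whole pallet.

Optimal lot size Q* = (2 × 38,800 × €170 / €16)^½ ≈ 908.02

908 pallets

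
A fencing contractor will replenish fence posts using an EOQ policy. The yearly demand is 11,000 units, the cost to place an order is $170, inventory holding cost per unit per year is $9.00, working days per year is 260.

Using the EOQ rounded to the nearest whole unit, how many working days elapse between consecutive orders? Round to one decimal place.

15.2 days

2DS/H = 2·11,000·170/9 = 415,555.56
EOQ = √415,555.56 ≈ 644.64 → Q = 645 units
Days between orders = 260 / (D/Q) = 260 / 17.054 ≈ 15.245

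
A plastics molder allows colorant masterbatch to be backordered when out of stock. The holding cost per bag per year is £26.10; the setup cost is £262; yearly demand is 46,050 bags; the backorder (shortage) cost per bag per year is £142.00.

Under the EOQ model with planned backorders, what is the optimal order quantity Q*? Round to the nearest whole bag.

1,046 bags

Basic EOQ = √(2·46,050·262/26.1) = 961.524
Backorder adjustment √((H+b)/b) = √((26.1+142)/142) = 1.0880
Q* = 961.524 × 1.0880 ≈ 1,046.16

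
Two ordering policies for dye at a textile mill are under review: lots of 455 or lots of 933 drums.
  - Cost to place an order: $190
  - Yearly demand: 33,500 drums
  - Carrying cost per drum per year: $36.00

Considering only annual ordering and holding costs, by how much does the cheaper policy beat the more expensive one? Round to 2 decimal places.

$1,437.07

For each Q, cost = (D/Q)·S + (Q/2)·H.
TC(455) = (33,500/455)×190 + (455/2)×36 = $22,179.01
TC(933) = (33,500/933)×190 + (933/2)×36 = $23,616.08
|ΔTC| = |$22,179.01 − $23,616.08| = $1,437.07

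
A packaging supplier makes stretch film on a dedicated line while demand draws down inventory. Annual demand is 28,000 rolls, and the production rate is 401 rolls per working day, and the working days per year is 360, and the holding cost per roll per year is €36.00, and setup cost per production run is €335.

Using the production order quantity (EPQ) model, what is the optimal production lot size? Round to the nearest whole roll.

d = 28,000/360 = 77.7778 rolls/day;  effective holding cost H(1 − d/p) = 36·(1 − 77.7778/401) = 29.01746
Q* = √(2DS / H_eff) = √(2·28,000·335 / 29.01746) ≈ 804.06

804 rolls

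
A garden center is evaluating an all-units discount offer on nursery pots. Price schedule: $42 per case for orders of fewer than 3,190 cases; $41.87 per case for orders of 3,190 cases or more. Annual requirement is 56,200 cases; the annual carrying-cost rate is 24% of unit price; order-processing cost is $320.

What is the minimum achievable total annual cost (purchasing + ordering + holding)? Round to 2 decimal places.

$2,374,759.45

H₁ = 24%×$42 = $10.0800;  H₂ = 24%×$41.87 = $10.0488
EOQ₁ = √(2×56,200×320/10.0800) = 1,888.98  (< 3,190, feasible at tier 1)
EOQ₂ = √(2×56,200×320/10.0488) = 1,891.91  (< 3,190 → use Q = 3,190 at tier-2 price)
TC(tier 1 (EOQ₁), Q≈1,889.0) = $2,379,440.94
TC(tier 2, Q≈3,190.0) = $2,374,759.45
Minimum at tier 2: $2,374,759.45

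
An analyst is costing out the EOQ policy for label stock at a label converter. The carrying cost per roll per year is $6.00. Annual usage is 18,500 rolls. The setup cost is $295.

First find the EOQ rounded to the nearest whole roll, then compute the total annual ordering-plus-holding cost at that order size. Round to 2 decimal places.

$8,092.59

Optimal lot size Q* = (2 × 18,500 × $295 / $6)^½ ≈ 1,348.76 → Q = 1,349 rolls
Ordering: D/Q × S = 18,500/1,349 × $295 = $4,045.59
Holding:  Q/2 × H = 1,349/2 × $6 = $4,047.00
Total = $4,045.59 + $4,047.00 = $8,092.59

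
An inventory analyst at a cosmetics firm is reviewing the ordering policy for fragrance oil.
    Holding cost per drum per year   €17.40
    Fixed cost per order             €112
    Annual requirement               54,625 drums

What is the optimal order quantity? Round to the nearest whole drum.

Q* = √(2·D·S / H) = √(2·54,625·112 / 17.4) = √703,218.4 ≈ 838.58

839 drums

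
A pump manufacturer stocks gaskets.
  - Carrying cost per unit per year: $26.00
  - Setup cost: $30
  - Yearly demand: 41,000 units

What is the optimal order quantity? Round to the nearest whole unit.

2DS/H = 2·41,000·30/26 = 94,615.38
EOQ = √94,615.38 ≈ 307.60

308 units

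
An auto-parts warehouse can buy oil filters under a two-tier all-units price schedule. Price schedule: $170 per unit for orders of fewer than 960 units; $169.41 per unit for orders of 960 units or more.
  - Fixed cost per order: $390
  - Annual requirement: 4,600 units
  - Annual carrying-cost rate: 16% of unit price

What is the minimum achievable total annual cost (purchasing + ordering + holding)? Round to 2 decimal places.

$791,878.95

H₁ = 16%×$170 = $27.2000;  H₂ = 16%×$169.41 = $27.1056
EOQ₁ = √(2×4,600×390/27.2000) = 363.20  (< 960, feasible at tier 1)
EOQ₂ = √(2×4,600×390/27.1056) = 363.83  (< 960 → use Q = 960 at tier-2 price)
TC(tier 1 (EOQ₁), Q≈363.2) = $791,878.95
TC(tier 2, Q≈960.0) = $794,165.44
Minimum at tier 1 (EOQ₁): $791,878.95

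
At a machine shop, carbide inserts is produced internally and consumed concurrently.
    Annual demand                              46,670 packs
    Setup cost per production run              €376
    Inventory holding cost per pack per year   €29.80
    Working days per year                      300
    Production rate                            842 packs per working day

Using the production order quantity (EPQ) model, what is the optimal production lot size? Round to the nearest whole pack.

Daily demand d = 46,670/300 = 155.567; p = 842; 1 − d/p = 0.81524
EPQ = √(2DS / (H(1 − d/p)))
    = √(2 × 46,670 × 376 / (29.8 × 0.81524)) ≈ 1,201.92

1,202 packs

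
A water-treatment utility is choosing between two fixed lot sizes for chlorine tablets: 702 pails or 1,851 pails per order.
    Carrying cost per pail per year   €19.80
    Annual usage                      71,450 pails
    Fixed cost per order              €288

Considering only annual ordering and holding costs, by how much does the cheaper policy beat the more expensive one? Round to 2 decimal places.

€6,820.70

TC(Q) = (D/Q)S + (Q/2)H
TC(702) = (71,450/702)×288 + (702/2)×19.8 = €36,262.62
TC(1,851) = (71,450/1,851)×288 + (1,851/2)×19.8 = €29,441.92
|ΔTC| = |€36,262.62 − €29,441.92| = €6,820.70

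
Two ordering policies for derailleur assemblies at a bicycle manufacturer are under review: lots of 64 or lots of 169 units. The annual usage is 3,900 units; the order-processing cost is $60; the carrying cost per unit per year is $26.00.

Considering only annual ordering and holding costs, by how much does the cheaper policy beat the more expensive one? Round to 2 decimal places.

For each Q, cost = (D/Q)·S + (Q/2)·H.
TC(64) = (3,900/64)×60 + (64/2)×26 = $4,488.25
TC(169) = (3,900/169)×60 + (169/2)×26 = $3,581.62
|ΔTC| = |$4,488.25 − $3,581.62| = $906.63

$906.63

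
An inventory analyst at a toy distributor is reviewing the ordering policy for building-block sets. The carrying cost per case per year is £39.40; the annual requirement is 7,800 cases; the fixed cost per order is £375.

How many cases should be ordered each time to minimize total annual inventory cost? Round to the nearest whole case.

385 cases

EOQ = √(2DS/H) = √(2 × 7,800 × 375 / 39.4)
    = √(148,477.16) ≈ 385.33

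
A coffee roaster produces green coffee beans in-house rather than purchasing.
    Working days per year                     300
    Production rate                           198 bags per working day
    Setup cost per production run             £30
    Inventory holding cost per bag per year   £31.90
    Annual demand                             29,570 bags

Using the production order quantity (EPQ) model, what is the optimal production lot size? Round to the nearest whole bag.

333 bags

Daily demand d = 29,570/300 = 98.567; p = 198; 1 − d/p = 0.50219
EPQ = √(2DS / (H(1 − d/p)))
    = √(2 × 29,570 × 30 / (31.9 × 0.50219)) ≈ 332.79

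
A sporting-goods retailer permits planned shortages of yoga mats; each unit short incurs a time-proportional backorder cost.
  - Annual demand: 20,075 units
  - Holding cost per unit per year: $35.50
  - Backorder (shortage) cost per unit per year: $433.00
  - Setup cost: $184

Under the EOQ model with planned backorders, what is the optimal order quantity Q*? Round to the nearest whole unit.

Basic EOQ = √(2·20,075·184/35.5) = 456.181
Backorder adjustment √((H+b)/b) = √((35.5+433)/433) = 1.0402
Q* = 456.181 × 1.0402 ≈ 474.51

475 units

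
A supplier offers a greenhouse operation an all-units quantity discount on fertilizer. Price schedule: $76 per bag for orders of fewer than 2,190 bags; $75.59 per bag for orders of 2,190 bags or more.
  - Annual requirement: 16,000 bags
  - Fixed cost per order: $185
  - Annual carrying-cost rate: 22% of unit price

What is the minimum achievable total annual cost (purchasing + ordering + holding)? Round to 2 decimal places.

H₁ = 22%×$76 = $16.7200;  H₂ = 22%×$75.59 = $16.6298
EOQ₁ = √(2×16,000×185/16.7200) = 595.04  (< 2,190, feasible at tier 1)
EOQ₂ = √(2×16,000×185/16.6298) = 596.65  (< 2,190 → use Q = 2,190 at tier-2 price)
TC(tier 1 (EOQ₁), Q≈595.0) = $1,225,948.99
TC(tier 2, Q≈2,190.0) = $1,229,001.23
Minimum at tier 1 (EOQ₁): $1,225,948.99

$1,225,948.99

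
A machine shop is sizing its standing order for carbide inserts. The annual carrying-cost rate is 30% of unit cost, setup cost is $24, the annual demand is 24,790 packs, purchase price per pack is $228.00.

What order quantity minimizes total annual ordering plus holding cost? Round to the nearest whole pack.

Holding cost per pack per year: H = 30% × $228 = $68.4000
2DS/H = 2·24,790·24/68.4 = 17,396.49
EOQ = √17,396.49 ≈ 131.90

132 packs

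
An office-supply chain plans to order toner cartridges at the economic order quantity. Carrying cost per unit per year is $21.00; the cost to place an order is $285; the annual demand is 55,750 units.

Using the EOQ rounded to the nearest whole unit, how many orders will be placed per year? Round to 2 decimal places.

EOQ = √(2DS/H) = √(2 × 55,750 × 285 / 21)
    = √(1,513,214.29) ≈ 1,230.13 → Q = 1,230
N = D/Q = 55,750/1,230 ≈ 45.325 orders/yr

45.33 orders per year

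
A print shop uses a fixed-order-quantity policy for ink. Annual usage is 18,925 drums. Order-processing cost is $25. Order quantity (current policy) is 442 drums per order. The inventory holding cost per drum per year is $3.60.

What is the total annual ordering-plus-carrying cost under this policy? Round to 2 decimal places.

Annual ordering cost = (D/Q)·S = (18,925/442) × 25 = $1,070.42
Annual holding cost  = (Q/2)·H = (442/2) × 3.6 = $795.60
Total = $1,070.42 + $795.60 = $1,866.02

$1,866.02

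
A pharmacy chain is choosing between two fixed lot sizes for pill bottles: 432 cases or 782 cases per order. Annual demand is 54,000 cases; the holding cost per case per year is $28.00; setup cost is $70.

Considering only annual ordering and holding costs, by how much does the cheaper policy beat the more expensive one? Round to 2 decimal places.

TC(Q) = (D/Q)S + (Q/2)H
TC(432) = (54,000/432)×70 + (432/2)×28 = $14,798.00
TC(782) = (54,000/782)×70 + (782/2)×28 = $15,781.76
Cheaper: Q = 432.  Difference = $983.76

$983.76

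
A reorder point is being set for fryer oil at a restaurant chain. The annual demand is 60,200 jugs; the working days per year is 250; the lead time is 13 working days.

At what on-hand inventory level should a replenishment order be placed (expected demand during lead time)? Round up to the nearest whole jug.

Daily demand d = 60,200 / 250 = 240.800 jugs/day
Demand during lead time = 240.800 × 13 = 3,130.40
Reorder point = 3,130.40 → round up

3,131 jugs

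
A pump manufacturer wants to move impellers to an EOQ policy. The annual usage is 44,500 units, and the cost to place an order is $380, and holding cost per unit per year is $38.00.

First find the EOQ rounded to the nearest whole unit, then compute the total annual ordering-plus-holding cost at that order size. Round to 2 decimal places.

Optimal lot size Q* = (2 × 44,500 × $380 / $38)^½ ≈ 943.40 → Q = 943 units
Annual ordering cost = (D/Q)·S = (44,500/943) × 380 = $17,932.13
Annual holding cost  = (Q/2)·H = (943/2) × 38 = $17,917.00
Total = $17,932.13 + $17,917.00 = $35,849.13

$35,849.13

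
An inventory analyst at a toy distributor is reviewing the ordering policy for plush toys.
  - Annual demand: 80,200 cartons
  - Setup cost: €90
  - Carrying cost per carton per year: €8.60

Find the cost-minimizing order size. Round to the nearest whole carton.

1,296 cartons

Optimal lot size Q* = (2 × 80,200 × €90 / €8.6)^½ ≈ 1,295.61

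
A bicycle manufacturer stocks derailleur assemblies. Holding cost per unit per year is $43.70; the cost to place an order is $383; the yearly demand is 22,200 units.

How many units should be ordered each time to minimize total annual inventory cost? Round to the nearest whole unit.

624 units

Q* = √(2·D·S / H) = √(2·22,200·383 / 43.7) = √389,135.0 ≈ 623.81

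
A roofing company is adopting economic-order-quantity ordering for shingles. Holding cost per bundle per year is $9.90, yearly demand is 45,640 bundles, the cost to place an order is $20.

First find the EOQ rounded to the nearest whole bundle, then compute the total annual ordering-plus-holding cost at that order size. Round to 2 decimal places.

$4,251.29

Q* = √(2·D·S / H) = √(2·45,640·20 / 9.9) = √184,404.0 ≈ 429.42 → Q = 429 bundles
Annual ordering cost = (D/Q)·S = (45,640/429) × 20 = $2,127.74
Annual holding cost  = (Q/2)·H = (429/2) × 9.9 = $2,123.55
Total = $2,127.74 + $2,123.55 = $4,251.29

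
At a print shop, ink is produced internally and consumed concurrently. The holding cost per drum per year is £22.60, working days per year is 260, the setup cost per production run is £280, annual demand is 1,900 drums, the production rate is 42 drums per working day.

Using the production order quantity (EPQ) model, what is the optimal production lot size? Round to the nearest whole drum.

239 drums

Daily demand d = 1,900/260 = 7.308; p = 42; 1 − d/p = 0.82601
EPQ = √(2DS / (H(1 − d/p)))
    = √(2 × 1,900 × 280 / (22.6 × 0.82601)) ≈ 238.74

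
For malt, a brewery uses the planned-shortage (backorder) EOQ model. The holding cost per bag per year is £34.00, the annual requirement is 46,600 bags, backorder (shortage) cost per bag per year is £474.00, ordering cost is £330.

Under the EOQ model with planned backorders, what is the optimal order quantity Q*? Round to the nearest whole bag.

985 bags

Basic EOQ = √(2·46,600·330/34) = 951.098
Backorder adjustment √((H+b)/b) = √((34+474)/474) = 1.0352
Q* = 951.098 × 1.0352 ≈ 984.62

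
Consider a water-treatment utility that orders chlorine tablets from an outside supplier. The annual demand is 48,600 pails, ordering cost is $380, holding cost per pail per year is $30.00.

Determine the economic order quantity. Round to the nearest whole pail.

1,110 pails

EOQ = √(2DS/H) = √(2 × 48,600 × 380 / 30)
    = √(1,231,200.00) ≈ 1,109.59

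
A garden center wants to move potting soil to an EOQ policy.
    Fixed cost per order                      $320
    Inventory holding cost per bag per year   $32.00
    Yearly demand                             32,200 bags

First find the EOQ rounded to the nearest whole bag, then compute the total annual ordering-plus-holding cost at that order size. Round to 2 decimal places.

$25,679.88

Q* = √(2·D·S / H) = √(2·32,200·320 / 32) = √644,000.0 ≈ 802.50 → Q = 802 bags
Annual ordering cost = (D/Q)·S = (32,200/802) × 320 = $12,847.88
Annual holding cost  = (Q/2)·H = (802/2) × 32 = $12,832.00
Total = $12,847.88 + $12,832.00 = $25,679.88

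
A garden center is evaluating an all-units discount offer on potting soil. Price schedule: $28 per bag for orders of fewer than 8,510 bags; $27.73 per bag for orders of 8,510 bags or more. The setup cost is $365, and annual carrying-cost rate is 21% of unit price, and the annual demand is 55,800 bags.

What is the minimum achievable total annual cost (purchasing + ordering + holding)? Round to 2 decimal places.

H₁ = 21%×$28 = $5.8800;  H₂ = 21%×$27.73 = $5.8233
EOQ₁ = √(2×55,800×365/5.8800) = 2,632.02  (< 8,510, feasible at tier 1)
EOQ₂ = √(2×55,800×365/5.8233) = 2,644.81  (< 8,510 → use Q = 8,510 at tier-2 price)
TC(tier 1 (EOQ₁), Q≈2,632.0) = $1,577,876.30
TC(tier 2, Q≈8,510.0) = $1,574,505.44
Minimum at tier 2: $1,574,505.44

$1,574,505.44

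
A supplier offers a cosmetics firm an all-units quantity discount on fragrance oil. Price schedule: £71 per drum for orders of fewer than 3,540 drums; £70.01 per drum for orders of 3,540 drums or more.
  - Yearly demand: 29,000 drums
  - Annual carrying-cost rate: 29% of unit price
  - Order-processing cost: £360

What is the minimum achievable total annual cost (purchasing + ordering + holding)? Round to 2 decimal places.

H₁ = 29%×£71 = £20.5900;  H₂ = 29%×£70.01 = £20.3029
EOQ₁ = √(2×29,000×360/20.5900) = 1,007.02  (< 3,540, feasible at tier 1)
EOQ₂ = √(2×29,000×360/20.3029) = 1,014.11  (< 3,540 → use Q = 3,540 at tier-2 price)
TC(tier 1 (EOQ₁), Q≈1,007.0) = £2,079,734.49
TC(tier 2, Q≈3,540.0) = £2,069,175.29
Minimum at tier 2: £2,069,175.29

£2,069,175.29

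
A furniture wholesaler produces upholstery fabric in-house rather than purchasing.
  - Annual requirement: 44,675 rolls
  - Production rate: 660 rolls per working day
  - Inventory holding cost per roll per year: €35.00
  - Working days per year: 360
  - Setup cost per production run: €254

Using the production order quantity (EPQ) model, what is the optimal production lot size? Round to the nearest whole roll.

d = 44,675/360 = 124.0972 rolls/day;  effective holding cost H(1 − d/p) = 35·(1 − 124.0972/660) = 28.41909
Q* = √(2DS / H_eff) = √(2·44,675·254 / 28.41909) ≈ 893.63

894 rolls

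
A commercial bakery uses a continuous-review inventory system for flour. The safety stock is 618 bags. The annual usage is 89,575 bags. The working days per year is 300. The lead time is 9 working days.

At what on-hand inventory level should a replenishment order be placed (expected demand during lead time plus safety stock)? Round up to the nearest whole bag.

Daily demand d = 89,575 / 300 = 298.583 bags/day
Demand during lead time = 298.583 × 9 = 2,687.25
Reorder point = 2,687.25 + 618 = 3,305.25 → round up

3,306 bags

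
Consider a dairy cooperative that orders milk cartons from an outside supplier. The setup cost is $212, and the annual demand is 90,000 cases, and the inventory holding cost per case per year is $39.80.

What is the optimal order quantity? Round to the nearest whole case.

2DS/H = 2·90,000·212/39.8 = 958,793.97
EOQ = √958,793.97 ≈ 979.18

979 cases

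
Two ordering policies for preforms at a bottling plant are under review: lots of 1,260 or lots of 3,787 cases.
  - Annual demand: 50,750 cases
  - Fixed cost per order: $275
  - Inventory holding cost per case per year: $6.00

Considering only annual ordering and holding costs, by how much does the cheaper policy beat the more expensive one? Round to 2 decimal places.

$189.92

TC(Q) = (D/Q)S + (Q/2)H
TC(1,260) = (50,750/1,260)×275 + (1,260/2)×6 = $14,856.39
TC(3,787) = (50,750/3,787)×275 + (3,787/2)×6 = $15,046.30
Lots of 1,260 are cheaper by $189.92.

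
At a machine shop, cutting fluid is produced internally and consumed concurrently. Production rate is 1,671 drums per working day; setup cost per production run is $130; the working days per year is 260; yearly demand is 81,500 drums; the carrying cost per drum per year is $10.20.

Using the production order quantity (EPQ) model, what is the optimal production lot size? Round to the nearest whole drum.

1,599 drums

d = 81,500/260 = 313.4615 drums/day;  effective holding cost H(1 − d/p) = 10.2·(1 − 313.4615/1671) = 8.28659
Q* = √(2DS / H_eff) = √(2·81,500·130 / 8.28659) ≈ 1,599.11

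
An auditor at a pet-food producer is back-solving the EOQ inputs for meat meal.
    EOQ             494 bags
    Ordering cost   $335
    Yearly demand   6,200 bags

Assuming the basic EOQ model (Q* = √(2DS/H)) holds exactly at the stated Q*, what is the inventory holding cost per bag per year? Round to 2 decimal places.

Since Q* = (2DS/H)^½, squaring gives Q*²·H = 2DS.
H = 2DS / Q² = 2 × 6,200 × 335 / 494² = 17.0221

$17.02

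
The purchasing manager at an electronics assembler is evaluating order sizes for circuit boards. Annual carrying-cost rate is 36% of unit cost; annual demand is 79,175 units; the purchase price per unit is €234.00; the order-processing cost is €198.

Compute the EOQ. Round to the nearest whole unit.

610 units

Holding cost per unit per year: H = 36% × €234 = €84.2400
Optimal lot size Q* = (2 × 79,175 × €198 / €84.24)^½ ≈ 610.07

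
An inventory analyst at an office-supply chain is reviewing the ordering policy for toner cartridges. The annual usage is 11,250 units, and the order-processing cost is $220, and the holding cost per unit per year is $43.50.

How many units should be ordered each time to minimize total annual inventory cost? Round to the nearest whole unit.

Optimal lot size Q* = (2 × 11,250 × $220 / $43.5)^½ ≈ 337.33

337 units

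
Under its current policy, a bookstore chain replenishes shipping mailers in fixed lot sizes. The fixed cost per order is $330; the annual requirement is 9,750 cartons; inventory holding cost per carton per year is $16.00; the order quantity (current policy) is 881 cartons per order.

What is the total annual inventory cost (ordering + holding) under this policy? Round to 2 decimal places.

Orders/yr = 9,750/881 = 11.067; ordering cost = 11.067 × $330 = $3,652.10
Average inventory = 881/2 = 440.5; holding cost = 440.5 × $16 = $7,048.00
Total = $3,652.10 + $7,048.00 = $10,700.10

$10,700.10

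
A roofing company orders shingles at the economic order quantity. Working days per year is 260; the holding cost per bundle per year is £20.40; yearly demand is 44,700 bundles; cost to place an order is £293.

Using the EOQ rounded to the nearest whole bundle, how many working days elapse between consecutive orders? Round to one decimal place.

Q* = √(2·D·S / H) = √(2·44,700·293 / 20.4) = √1,284,029.4 ≈ 1,133.15 → Q = 1,133 bundles
Cycle time = (working days × Q)/D = (260 × 1,133) / 44,700 = 6.590 days

6.6 days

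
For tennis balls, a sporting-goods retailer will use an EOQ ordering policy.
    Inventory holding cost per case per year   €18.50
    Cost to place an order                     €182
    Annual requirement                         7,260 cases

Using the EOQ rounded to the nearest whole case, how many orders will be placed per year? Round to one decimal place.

EOQ = √(2DS/H) = √(2 × 7,260 × 182 / 18.5)
    = √(142,845.41) ≈ 377.95 → Q = 378
N = D/Q = 7,260/378 ≈ 19.206 orders/yr

19.2 orders per year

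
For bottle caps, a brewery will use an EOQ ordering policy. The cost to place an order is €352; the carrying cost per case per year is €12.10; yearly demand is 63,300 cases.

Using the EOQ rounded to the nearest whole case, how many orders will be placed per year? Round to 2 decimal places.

Optimal lot size Q* = (2 × 63,300 × €352 / €12.1)^½ ≈ 1,919.09 → Q = 1,919
N = D/Q = 63,300/1,919 ≈ 32.986 orders/yr

32.99 orders per year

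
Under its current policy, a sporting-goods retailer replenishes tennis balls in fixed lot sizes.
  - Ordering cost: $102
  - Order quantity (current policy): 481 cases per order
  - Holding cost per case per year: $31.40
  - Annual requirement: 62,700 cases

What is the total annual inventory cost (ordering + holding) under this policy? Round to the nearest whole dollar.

Ordering: D/Q × S = 62,700/481 × $102 = $13,296.05
Holding:  Q/2 × H = 481/2 × $31.4 = $7,551.70
Total = $13,296.05 + $7,551.70 = $20,847.75

$20,848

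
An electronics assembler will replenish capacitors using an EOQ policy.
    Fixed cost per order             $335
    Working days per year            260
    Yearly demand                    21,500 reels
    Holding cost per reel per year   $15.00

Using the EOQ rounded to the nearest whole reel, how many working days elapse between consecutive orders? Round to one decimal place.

11.9 days

EOQ = √(2DS/H) = √(2 × 21,500 × 335 / 15)
    = √(960,333.33) ≈ 979.97 → Q = 980 reels
Days between orders = 260 / (D/Q) = 260 / 21.939 ≈ 11.851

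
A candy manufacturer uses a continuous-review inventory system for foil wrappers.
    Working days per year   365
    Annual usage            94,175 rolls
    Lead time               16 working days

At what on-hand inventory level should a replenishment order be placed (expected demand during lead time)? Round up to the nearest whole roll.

Daily demand d = 94,175 / 365 = 258.014 rolls/day
Demand during lead time = 258.014 × 16 = 4,128.22
Reorder point = 4,128.22 → round up

4,129 rolls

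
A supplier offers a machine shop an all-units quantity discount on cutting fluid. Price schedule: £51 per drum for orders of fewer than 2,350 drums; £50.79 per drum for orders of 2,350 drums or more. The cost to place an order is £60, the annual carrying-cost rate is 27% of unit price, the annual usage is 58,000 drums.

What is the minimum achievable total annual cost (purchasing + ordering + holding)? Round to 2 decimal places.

H₁ = 27%×£51 = £13.7700;  H₂ = 27%×£50.79 = £13.7133
EOQ₁ = √(2×58,000×60/13.7700) = 710.95  (< 2,350, feasible at tier 1)
EOQ₂ = √(2×58,000×60/13.7133) = 712.42  (< 2,350 → use Q = 2,350 at tier-2 price)
TC(tier 1 (EOQ₁), Q≈710.9) = £2,967,789.75
TC(tier 2, Q≈2,350.0) = £2,963,413.98
Minimum at tier 2: £2,963,413.98

£2,963,413.98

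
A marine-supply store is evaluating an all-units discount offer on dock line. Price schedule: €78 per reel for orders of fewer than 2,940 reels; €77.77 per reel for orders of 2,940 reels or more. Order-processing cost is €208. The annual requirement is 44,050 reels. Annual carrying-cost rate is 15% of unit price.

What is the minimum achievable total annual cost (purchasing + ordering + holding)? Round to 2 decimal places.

€3,446,033.25

H₁ = 15%×€78 = €11.7000;  H₂ = 15%×€77.77 = €11.6655
EOQ₁ = √(2×44,050×208/11.7000) = 1,251.49  (< 2,940, feasible at tier 1)
EOQ₂ = √(2×44,050×208/11.6655) = 1,253.34  (< 2,940 → use Q = 2,940 at tier-2 price)
TC(tier 1 (EOQ₁), Q≈1,251.5) = €3,450,542.41
TC(tier 2, Q≈2,940.0) = €3,446,033.25
Minimum at tier 2: €3,446,033.25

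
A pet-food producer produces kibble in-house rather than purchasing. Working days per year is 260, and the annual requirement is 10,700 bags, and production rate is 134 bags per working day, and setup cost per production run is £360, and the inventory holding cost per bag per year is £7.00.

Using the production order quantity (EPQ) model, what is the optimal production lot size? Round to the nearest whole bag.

Daily demand d = 10,700/260 = 41.154; p = 134; 1 − d/p = 0.69288
EPQ = √(2DS / (H(1 − d/p)))
    = √(2 × 10,700 × 360 / (7 × 0.69288)) ≈ 1,260.32

1,260 bags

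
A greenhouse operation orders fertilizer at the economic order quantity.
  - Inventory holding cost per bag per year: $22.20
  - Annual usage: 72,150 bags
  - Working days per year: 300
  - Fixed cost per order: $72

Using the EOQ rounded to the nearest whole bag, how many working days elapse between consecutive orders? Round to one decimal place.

Optimal lot size Q* = (2 × 72,150 × $72 / $22.2)^½ ≈ 684.11 → Q = 684 bags
Days between orders = 300 / (D/Q) = 300 / 105.482 ≈ 2.844

2.8 days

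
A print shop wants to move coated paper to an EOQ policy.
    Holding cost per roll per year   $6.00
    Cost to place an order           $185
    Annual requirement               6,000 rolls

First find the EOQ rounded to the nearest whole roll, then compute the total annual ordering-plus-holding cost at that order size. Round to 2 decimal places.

$3,649.66

2DS/H = 2·6,000·185/6 = 370,000.00
EOQ = √370,000.00 ≈ 608.28 → Q = 608 rolls
Annual ordering cost = (D/Q)·S = (6,000/608) × 185 = $1,825.66
Annual holding cost  = (Q/2)·H = (608/2) × 6 = $1,824.00
Total = $1,825.66 + $1,824.00 = $3,649.66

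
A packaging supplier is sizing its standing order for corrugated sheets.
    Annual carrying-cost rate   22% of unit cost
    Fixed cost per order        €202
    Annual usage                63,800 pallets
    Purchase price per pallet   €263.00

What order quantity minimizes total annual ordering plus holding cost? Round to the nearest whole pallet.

667 pallets

H = i·C = 0.22 × €263 = €57.8600 per pallet-year
2DS/H = 2·63,800·202/57.86 = 445,475.29
EOQ = √445,475.29 ≈ 667.44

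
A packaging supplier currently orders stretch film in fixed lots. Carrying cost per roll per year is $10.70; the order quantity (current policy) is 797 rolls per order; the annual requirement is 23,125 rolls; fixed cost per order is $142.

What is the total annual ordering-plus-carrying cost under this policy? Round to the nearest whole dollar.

$8,384

Ordering: D/Q × S = 23,125/797 × $142 = $4,120.14
Holding:  Q/2 × H = 797/2 × $10.7 = $4,263.95
Total = $4,120.14 + $4,263.95 = $8,384.09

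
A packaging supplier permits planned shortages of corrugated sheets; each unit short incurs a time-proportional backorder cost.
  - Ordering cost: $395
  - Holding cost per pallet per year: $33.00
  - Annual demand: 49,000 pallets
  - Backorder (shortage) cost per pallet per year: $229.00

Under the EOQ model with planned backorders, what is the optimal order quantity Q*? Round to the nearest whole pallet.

Basic EOQ = √(2·49,000·395/33) = 1,083.065
Backorder adjustment √((H+b)/b) = √((33+229)/229) = 1.0696
Q* = 1,083.065 × 1.0696 ≈ 1,158.48

1,158 pallets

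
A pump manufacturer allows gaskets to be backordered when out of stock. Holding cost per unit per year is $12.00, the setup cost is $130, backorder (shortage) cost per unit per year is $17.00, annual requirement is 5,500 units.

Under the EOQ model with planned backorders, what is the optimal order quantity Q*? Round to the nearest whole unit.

451 units

Q* = √(2DS/H) · √((H + b)/b)
   = √(2 × 5,500 × 130 / 12) · √((12 + 17) / 17)
   = 345.205 × 1.3061 ≈ 450.87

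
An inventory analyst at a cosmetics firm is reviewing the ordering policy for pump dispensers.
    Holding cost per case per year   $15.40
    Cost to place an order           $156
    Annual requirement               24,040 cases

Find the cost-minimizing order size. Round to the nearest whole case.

Optimal lot size Q* = (2 × 24,040 × $156 / $15.4)^½ ≈ 697.89

698 cases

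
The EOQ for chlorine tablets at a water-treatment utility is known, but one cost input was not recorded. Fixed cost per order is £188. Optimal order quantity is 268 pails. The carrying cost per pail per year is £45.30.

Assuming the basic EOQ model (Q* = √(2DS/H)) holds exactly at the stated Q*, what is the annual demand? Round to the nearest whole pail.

Since Q* = (2DS/H)^½, squaring gives Q*²·H = 2DS.
D = Q²H / (2S) = 268² × 45.3 / (2 × 188) = 8,653.26

8,653 pails per year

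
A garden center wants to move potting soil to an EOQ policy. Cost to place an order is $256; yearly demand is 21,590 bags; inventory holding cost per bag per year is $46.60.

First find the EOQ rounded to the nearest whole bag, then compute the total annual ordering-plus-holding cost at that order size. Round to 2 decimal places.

Optimal lot size Q* = (2 × 21,590 × $256 / $46.6)^½ ≈ 487.04 → Q = 487 bags
Ordering: D/Q × S = 21,590/487 × $256 = $11,349.16
Holding:  Q/2 × H = 487/2 × $46.6 = $11,347.10
Total = $11,349.16 + $11,347.10 = $22,696.26

$22,696.26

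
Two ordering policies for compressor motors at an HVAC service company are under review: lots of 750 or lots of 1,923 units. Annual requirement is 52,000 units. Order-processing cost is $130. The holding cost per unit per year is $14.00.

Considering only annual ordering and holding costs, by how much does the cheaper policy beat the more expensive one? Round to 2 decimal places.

$2,713.01

TC(Q) = (D/Q)S + (Q/2)H
TC(750) = (52,000/750)×130 + (750/2)×14 = $14,263.33
TC(1,923) = (52,000/1,923)×130 + (1,923/2)×14 = $16,976.34
Cheaper: Q = 750.  Difference = $2,713.01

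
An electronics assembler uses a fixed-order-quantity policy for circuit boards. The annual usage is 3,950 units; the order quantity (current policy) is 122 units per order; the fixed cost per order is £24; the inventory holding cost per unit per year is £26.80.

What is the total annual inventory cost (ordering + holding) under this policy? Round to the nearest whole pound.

Orders/yr = 3,950/122 = 32.377; ordering cost = 32.377 × £24 = £777.05
Average inventory = 122/2 = 61; holding cost = 61 × £26.8 = £1,634.80
Total = £777.05 + £1,634.80 = £2,411.85

£2,412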